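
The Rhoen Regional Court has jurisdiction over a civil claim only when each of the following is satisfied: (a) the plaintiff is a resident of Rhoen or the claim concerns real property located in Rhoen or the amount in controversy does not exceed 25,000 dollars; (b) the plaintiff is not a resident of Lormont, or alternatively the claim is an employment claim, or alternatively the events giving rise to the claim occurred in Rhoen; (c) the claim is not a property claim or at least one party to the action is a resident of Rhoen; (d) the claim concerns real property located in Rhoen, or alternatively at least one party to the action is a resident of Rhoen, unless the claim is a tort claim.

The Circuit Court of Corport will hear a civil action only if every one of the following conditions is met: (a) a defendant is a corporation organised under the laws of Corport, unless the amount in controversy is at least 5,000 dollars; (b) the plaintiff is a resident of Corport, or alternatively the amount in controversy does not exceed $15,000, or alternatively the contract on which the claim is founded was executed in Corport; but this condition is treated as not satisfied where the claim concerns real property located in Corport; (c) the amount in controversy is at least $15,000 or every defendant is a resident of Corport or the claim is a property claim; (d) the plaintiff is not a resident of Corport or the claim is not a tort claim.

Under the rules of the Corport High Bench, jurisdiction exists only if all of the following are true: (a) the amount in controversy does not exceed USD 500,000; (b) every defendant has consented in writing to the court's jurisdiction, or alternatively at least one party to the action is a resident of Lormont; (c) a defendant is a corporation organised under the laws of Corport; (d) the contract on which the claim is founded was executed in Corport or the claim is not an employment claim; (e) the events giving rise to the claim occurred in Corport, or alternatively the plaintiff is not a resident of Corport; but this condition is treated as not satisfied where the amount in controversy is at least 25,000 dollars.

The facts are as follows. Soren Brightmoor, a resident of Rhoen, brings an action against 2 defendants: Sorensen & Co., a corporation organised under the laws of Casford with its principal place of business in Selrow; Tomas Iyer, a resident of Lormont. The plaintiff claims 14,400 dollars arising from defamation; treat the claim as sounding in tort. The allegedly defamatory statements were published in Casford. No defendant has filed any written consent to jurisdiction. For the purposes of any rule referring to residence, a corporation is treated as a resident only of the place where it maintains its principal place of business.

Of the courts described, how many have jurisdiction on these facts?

The Rhoen Regional Court:
  (a) The plaintiff resides in Rhoen, which satisfies one of the alternatives. Satisfied.
  (b) The plaintiff resides in Rhoen, which is not Lormont, so this disjunct is met. Met.
  (c) The claim is a tort claim, not a property claim, so one alternative holds. Satisfied.
  (d) Soren Brightmoor resides in Rhoen, so this disjunct is met. Met.
  → Jurisdiction lies.
The Circuit Court of Corport:
  (a) The corporate defendant(s) are organised in Casford, not Corport. The proviso rescues it, though: the amount in controversy is USD 14,400, which meets the $5,000 floor. Satisfied.
  (b) The amount in controversy is USD 14,400, within the 15,000 dollars ceiling, so this disjunct is met. And the carve-out is inapplicable — the claim does not concern real property. Met.
  (c) The amount in controversy is USD 14,400, below the $15,000 floor; the defendants reside as follows — Sorensen & Co. in Selrow, Tomas Iyer in Lormont — not all in Corport; the claim is a tort claim, not a property claim — no alternative holds. Condition not met.
  (d) The plaintiff resides in Rhoen, which is not Corport — that alternative is enough. Condition met.
  → The court lacks jurisdiction.
The Corport High Bench:
  (a) The amount in controversy is 14,400 dollars, within the USD 500,000 ceiling. Condition met.
  (b) Tomas Iyer resides in Lormont, so one alternative holds. Met.
  (c) The corporate defendant(s) are organised in Casford, not Corport. Not satisfied.
  (d) The claim is a tort claim, not an employment claim, so one alternative holds. Satisfied.
  (e) The plaintiff resides in Rhoen, which is not Corport, which satisfies one of the alternatives. The carve-out does not apply: the amount in controversy is USD 14,400, below the 25,000 dollars floor. Met.
  → No jurisdiction.
Courts with jurisdiction: the Rhoen Regional Court — 1 in total.

1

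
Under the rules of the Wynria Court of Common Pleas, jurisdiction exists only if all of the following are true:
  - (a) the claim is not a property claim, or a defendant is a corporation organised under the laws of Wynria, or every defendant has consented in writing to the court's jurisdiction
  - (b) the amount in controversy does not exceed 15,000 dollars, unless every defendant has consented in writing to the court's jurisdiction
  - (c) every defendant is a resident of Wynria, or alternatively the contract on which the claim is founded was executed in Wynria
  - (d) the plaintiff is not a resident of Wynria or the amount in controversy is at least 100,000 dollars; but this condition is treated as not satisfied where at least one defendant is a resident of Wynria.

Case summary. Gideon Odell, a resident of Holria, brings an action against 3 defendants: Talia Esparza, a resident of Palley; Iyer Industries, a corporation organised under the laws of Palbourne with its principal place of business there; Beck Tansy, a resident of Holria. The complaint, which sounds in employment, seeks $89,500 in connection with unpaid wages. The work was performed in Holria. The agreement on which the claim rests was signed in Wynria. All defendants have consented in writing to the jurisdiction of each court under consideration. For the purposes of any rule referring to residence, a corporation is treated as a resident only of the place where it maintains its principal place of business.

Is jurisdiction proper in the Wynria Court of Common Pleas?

Yes

The Wynria Court of Common Pleas:
  (a) The claim is an employment claim, not a property claim, which satisfies one of the alternatives. Condition met.
  (b) The amount in controversy is USD 89,500, above the $15,000 ceiling. But every defendant has filed written consent, and the 'unless' clause therefore excuses the requirement. Met.
  (c) The contract was executed in Wynria — that alternative is enough. Met.
  (d) The plaintiff resides in Holria, which is not Wynria, so this disjunct is met. The exception is not triggered, since no defendant resides in Wynria (they reside in Palley, Palbourne, Holria). Satisfied.
  → The court has jurisdiction.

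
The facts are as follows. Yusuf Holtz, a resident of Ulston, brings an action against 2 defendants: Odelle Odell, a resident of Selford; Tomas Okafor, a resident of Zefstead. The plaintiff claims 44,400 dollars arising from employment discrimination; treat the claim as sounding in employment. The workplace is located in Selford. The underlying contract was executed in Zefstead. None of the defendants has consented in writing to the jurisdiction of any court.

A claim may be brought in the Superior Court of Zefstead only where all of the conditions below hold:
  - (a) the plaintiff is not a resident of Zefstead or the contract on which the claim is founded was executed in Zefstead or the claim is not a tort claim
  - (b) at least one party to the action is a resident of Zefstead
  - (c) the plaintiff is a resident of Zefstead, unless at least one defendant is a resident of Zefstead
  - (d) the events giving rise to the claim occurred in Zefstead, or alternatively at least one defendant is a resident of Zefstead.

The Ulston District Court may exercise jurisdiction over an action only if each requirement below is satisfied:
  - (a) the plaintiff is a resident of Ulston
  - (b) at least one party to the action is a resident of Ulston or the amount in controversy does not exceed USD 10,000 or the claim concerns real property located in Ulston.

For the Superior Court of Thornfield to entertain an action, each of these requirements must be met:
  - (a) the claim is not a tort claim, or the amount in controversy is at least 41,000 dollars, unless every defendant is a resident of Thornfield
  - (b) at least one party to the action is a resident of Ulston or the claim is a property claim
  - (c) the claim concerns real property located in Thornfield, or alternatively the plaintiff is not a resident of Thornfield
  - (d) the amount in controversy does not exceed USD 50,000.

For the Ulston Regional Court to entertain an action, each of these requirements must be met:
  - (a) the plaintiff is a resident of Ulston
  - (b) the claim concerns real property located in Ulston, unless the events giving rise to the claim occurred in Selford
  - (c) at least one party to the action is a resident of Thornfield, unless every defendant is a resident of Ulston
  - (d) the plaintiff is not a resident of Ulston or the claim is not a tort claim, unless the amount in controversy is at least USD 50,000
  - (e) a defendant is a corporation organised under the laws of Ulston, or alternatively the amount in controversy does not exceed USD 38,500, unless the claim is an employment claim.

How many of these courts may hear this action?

3

The Superior Court of Zefstead:
  (a) The plaintiff resides in Ulston, which is not Zefstead, so one alternative holds. Condition met.
  (b) Tomas Okafor resides in Zefstead. Satisfied.
  (c) The plaintiff resides in Ulston, not Zefstead. However, Tomas Okafor resides in Zefstead, so the 'unless' proviso supplies this condition. Met.
  (d) Tomas Okafor resides in Zefstead, so one alternative holds. Condition met.
  → Every requirement is satisfied — jurisdiction.
The Ulston District Court:
  (a) The plaintiff resides in Ulston. Condition met.
  (b) Yusuf Holtz resides in Ulston, so this disjunct is met. Condition met.
  → The court has jurisdiction.
The Superior Court of Thornfield:
  (a) The claim is an employment claim, not a tort claim, which satisfies one of the alternatives. Condition met.
  (b) Yusuf Holtz resides in Ulston, which satisfies one of the alternatives. Satisfied.
  (c) The plaintiff resides in Ulston, which is not Thornfield, so this disjunct is met. Satisfied.
  (d) The amount in controversy is $44,400, within the $50,000 ceiling. Condition met.
  → Every requirement is satisfied — jurisdiction.
The Ulston Regional Court:
  (a) The plaintiff resides in Ulston. Condition met.
  (b) The claim does not concern real property. The proviso rescues it, though: the operative events occurred in Selford. Condition met.
  (c) No party resides in Thornfield. And the defendants reside as follows — Odelle Odell in Selford, Tomas Okafor in Zefstead — not all in Ulston, so the proviso does not save it. Not met.
  (d) The claim is an employment claim, not a tort claim, which satisfies one of the alternatives. Satisfied.
  (e) No defendant is a corporation; the amount in controversy is $44,400, above the USD 38,500 ceiling — every alternative fails. The proviso rescues it, though: the claim is an employment claim. Met.
  → At least one condition fails; no jurisdiction.
Courts with jurisdiction: the Superior Court of Zefstead, the Ulston District Court, the Superior Court of Thornfield — 3 in total.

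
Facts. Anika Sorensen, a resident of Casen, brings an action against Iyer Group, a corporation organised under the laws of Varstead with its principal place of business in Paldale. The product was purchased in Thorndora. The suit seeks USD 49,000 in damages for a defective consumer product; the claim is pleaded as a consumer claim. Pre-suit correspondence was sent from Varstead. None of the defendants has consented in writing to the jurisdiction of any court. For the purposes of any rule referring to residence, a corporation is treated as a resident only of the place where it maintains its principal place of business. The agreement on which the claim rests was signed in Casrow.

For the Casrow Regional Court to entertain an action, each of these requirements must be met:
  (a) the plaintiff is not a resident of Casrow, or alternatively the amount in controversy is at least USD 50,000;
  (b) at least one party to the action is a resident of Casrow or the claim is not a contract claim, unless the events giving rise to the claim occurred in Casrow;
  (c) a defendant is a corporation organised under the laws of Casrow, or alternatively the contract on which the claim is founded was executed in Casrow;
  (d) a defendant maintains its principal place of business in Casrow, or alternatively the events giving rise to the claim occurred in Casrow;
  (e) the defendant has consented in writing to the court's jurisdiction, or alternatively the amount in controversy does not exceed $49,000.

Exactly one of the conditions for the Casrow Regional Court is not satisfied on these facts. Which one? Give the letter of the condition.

(d)

The Casrow Regional Court:
  (a) The plaintiff resides in Casen, which is not Casrow — that alternative is enough. Condition met.
  (b) The claim is a consumer claim, not a contract claim — that alternative is enough. Satisfied.
  (c) The contract was executed in Casrow, so this disjunct is met. Satisfied.
  (d) The corporate defendant(s) have their principal place of business in Paldale, not Casrow; the operative events occurred in Thorndora, not Casrow — every alternative fails. Not met.
  (e) The amount in controversy is 49,000 dollars, within the $49,000 ceiling, so this disjunct is met. Satisfied.
Only condition (d) fails.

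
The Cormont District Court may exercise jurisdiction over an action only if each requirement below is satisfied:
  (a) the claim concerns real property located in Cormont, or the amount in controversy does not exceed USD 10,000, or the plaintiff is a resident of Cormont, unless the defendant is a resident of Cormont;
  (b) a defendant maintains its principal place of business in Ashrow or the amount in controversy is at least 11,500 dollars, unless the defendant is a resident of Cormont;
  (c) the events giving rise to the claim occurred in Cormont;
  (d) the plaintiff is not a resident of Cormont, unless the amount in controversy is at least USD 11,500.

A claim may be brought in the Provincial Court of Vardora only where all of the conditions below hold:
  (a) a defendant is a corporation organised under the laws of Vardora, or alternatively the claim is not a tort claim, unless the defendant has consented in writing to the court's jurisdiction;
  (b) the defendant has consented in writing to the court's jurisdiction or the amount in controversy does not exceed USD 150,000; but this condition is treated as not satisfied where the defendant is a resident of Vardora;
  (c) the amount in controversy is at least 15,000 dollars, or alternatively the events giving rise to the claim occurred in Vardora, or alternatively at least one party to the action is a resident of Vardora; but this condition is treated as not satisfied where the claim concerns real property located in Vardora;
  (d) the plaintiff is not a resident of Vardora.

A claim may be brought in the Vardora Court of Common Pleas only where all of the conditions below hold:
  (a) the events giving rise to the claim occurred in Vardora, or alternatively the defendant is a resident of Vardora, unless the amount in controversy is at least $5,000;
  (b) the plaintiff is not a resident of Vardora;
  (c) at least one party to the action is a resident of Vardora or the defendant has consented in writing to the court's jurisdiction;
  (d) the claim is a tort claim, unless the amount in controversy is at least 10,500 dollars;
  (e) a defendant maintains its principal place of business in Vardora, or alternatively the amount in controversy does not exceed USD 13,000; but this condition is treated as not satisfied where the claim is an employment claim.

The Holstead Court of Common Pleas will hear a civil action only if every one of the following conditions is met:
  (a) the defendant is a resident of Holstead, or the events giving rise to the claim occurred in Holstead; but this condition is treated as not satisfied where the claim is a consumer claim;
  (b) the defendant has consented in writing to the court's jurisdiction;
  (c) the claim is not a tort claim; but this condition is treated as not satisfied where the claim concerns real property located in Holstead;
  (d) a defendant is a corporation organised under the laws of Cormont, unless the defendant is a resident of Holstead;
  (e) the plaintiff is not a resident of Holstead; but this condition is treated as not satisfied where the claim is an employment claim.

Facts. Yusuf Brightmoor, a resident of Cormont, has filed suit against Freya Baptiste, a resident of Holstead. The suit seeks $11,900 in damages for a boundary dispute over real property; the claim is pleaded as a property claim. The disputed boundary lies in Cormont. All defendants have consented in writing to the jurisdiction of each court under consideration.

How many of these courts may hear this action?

The Cormont District Court:
  (a) The property lies in Cormont, so this disjunct is met. Met.
  (b) The amount in controversy is 11,900 dollars, which meets the USD 11,500 floor, which satisfies one of the alternatives. Satisfied.
  (c) The operative events occurred in Cormont. Satisfied.
  (d) The plaintiff resides in Cormont. The proviso rescues it, though: the amount in controversy is USD 11,900, which meets the USD 11,500 floor. Met.
  → Every requirement is satisfied — jurisdiction.
The Provincial Court of Vardora:
  (a) The claim is a property claim, not a tort claim, so one alternative holds. Satisfied.
  (b) Every defendant has filed written consent — that alternative is enough. The carve-out does not apply: the defendant resides in Holstead, not Vardora. Satisfied.
  (c) The amount in controversy is 11,900 dollars, below the 15,000 dollars floor; the operative events occurred in Cormont, not Vardora; no party resides in Vardora — none of the alternatives is met. Not satisfied.
  (d) The plaintiff resides in Cormont, which is not Vardora. Satisfied.
  → The court lacks jurisdiction.
The Vardora Court of Common Pleas:
  (a) The operative events occurred in Cormont, not Vardora; the defendant resides in Holstead, not Vardora — none of the alternatives is met. The proviso rescues it, though: the amount in controversy is USD 11,900, which meets the USD 5,000 floor. Met.
  (b) The plaintiff resides in Cormont, which is not Vardora. Satisfied.
  (c) Every defendant has filed written consent — that alternative is enough. Satisfied.
  (d) The claim is a property claim, not a tort claim. However, the amount in controversy is USD 11,900, which meets the USD 10,500 floor, so the 'unless' proviso supplies this condition. Met.
  (e) The amount in controversy is 11,900 dollars, within the $13,000 ceiling, so this disjunct is met. And the carve-out is inapplicable — the claim is a property claim, not an employment claim. Condition met.
  → All conditions met; jurisdiction exists.
The Holstead Court of Common Pleas:
  (a) The defendant resides in Holstead, so one alternative holds. The carve-out does not apply: the claim is a property claim, not a consumer claim. Satisfied.
  (b) Every defendant has filed written consent. Condition met.
  (c) The claim is a property claim, not a tort claim. And the carve-out is inapplicable — the property lies in Cormont, not Holstead. Satisfied.
  (d) No defendant is a corporation. But the defendant resides in Holstead, and the 'unless' clause therefore excuses the requirement. Met.
  (e) The plaintiff resides in Cormont, which is not Holstead. The carve-out does not apply: the claim is a property claim, not an employment claim. Satisfied.
  → Jurisdiction lies.
Courts with jurisdiction: the Cormont District Court, the Vardora Court of Common Pleas, the Holstead Court of Common Pleas — 3 in total.

3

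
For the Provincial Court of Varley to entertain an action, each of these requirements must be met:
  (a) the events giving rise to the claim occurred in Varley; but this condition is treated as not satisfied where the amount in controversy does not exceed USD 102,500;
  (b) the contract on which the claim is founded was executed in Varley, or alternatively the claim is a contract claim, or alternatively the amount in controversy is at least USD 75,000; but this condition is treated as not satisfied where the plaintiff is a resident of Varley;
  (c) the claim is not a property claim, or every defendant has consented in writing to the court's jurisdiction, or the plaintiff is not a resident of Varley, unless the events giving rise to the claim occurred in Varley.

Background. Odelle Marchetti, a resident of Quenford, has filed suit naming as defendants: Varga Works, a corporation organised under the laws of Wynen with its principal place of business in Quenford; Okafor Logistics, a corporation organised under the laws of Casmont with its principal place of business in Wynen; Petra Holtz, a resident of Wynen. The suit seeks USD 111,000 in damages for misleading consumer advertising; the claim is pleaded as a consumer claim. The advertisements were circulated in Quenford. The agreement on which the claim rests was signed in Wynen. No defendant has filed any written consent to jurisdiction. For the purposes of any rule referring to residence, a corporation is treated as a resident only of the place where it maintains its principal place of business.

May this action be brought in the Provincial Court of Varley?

The Provincial Court of Varley:
  (a) The operative events occurred in Quenford, not Varley. Not satisfied.
  (b) The amount in controversy is $111,000, which meets the USD 75,000 floor, which satisfies one of the alternatives. The exception is not triggered, since the plaintiff resides in Quenford, not Varley. Met.
  (c) The claim is a consumer claim, not a property claim, so this disjunct is met. Met.
  → The court lacks jurisdiction.

No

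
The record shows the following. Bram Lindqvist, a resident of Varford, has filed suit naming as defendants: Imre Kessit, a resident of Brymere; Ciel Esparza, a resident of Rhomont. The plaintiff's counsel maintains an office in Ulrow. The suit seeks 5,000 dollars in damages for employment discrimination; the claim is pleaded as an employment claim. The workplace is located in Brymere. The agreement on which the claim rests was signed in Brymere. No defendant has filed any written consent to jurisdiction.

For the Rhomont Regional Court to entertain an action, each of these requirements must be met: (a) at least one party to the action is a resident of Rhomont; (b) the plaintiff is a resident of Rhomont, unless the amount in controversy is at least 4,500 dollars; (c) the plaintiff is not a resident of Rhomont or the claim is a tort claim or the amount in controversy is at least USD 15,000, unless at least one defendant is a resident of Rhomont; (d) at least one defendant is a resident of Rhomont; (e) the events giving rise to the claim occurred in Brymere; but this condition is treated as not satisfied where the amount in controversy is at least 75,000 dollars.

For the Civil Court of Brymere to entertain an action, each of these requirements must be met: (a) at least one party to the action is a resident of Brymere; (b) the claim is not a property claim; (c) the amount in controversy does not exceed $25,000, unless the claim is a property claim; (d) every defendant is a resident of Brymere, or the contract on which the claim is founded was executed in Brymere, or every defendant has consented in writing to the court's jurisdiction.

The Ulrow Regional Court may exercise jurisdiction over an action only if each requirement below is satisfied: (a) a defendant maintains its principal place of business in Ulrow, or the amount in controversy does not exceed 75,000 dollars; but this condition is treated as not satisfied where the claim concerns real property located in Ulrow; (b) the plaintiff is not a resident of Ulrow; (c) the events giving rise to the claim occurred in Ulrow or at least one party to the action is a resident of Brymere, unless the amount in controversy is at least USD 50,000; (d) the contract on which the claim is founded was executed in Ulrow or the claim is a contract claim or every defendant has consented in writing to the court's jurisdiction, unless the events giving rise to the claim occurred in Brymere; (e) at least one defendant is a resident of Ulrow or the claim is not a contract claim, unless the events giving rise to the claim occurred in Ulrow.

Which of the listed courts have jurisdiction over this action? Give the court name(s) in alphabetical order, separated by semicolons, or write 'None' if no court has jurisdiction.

the Civil Court of Brymere; the Rhomont Regional Court; the Ulrow Regional Court

The Rhomont Regional Court:
  (a) Ciel Esparza resides in Rhomont. Condition met.
  (b) The plaintiff resides in Varford, not Rhomont. But the amount in controversy is 5,000 dollars, which meets the 4,500 dollars floor, and the 'unless' clause therefore excuses the requirement. Condition met.
  (c) The plaintiff resides in Varford, which is not Rhomont, so one alternative holds. Satisfied.
  (d) Ciel Esparza resides in Rhomont. Met.
  (e) The operative events occurred in Brymere. The exception is not triggered, since the amount in controversy is $5,000, below the 75,000 dollars floor. Met.
  → All conditions met; jurisdiction exists.
The Civil Court of Brymere:
  (a) Imre Kessit resides in Brymere. Condition met.
  (b) The claim is an employment claim, not a property claim. Satisfied.
  (c) The amount in controversy is $5,000, within the $25,000 ceiling. Condition met.
  (d) The contract was executed in Brymere — that alternative is enough. Satisfied.
  → Jurisdiction lies.
The Ulrow Regional Court:
  (a) The amount in controversy is USD 5,000, within the $75,000 ceiling, so this disjunct is met. The exception is not triggered, since the claim does not concern real property. Satisfied.
  (b) The plaintiff resides in Varford, which is not Ulrow. Condition met.
  (c) Imre Kessit resides in Brymere, so this disjunct is met. Satisfied.
  (d) The contract was executed in Brymere, not Ulrow; the claim is an employment claim, not a contract claim; no such written consent has been filed — no alternative holds. The proviso rescues it, though: the operative events occurred in Brymere. Met.
  (e) The claim is an employment claim, not a contract claim — that alternative is enough. Condition met.
  → The court has jurisdiction.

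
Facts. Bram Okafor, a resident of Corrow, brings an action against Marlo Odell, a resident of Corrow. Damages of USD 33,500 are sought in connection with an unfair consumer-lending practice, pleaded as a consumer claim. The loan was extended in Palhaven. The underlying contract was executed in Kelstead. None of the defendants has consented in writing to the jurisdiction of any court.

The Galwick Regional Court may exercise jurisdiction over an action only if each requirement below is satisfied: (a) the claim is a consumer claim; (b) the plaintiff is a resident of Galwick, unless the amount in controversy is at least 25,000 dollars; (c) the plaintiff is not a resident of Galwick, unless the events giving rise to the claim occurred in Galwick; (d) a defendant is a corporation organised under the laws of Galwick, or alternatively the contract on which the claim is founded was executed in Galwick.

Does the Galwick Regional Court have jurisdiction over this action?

The Galwick Regional Court:
  (a) The claim is a consumer claim. Satisfied.
  (b) The plaintiff resides in Corrow, not Galwick. However, the amount in controversy is $33,500, which meets the 25,000 dollars floor, so the 'unless' proviso supplies this condition. Condition met.
  (c) The plaintiff resides in Corrow, which is not Galwick. Met.
  (d) No defendant is a corporation; the contract was executed in Kelstead, not Galwick — every alternative fails. Not met.
  → The court lacks jurisdiction.

No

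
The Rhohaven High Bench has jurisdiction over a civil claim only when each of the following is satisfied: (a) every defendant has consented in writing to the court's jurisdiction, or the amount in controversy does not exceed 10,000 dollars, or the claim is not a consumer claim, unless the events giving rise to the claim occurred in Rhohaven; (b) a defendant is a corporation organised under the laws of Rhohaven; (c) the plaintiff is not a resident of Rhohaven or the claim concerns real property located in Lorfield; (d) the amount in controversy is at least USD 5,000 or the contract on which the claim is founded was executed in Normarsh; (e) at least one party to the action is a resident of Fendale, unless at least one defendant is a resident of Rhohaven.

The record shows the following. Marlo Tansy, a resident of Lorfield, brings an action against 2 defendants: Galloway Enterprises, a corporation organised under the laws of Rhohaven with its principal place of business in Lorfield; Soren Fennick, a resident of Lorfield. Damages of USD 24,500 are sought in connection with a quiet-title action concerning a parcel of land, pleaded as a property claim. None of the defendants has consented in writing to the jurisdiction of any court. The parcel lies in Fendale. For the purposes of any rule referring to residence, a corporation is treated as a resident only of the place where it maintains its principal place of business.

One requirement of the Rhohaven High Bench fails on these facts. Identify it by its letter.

The Rhohaven High Bench:
  (a) The claim is a property claim, not a consumer claim, so one alternative holds. Met.
  (b) Galloway Enterprises is organised under the laws of Rhohaven. Condition met.
  (c) The plaintiff resides in Lorfield, which is not Rhohaven, which satisfies one of the alternatives. Met.
  (d) The amount in controversy is 24,500 dollars, which meets the $5,000 floor, which satisfies one of the alternatives. Met.
  (e) No party resides in Fendale. The proviso offers no rescue either, since no defendant resides in Rhohaven (they reside in Lorfield, Lorfield). Fails.
Only condition (e) fails.

(e)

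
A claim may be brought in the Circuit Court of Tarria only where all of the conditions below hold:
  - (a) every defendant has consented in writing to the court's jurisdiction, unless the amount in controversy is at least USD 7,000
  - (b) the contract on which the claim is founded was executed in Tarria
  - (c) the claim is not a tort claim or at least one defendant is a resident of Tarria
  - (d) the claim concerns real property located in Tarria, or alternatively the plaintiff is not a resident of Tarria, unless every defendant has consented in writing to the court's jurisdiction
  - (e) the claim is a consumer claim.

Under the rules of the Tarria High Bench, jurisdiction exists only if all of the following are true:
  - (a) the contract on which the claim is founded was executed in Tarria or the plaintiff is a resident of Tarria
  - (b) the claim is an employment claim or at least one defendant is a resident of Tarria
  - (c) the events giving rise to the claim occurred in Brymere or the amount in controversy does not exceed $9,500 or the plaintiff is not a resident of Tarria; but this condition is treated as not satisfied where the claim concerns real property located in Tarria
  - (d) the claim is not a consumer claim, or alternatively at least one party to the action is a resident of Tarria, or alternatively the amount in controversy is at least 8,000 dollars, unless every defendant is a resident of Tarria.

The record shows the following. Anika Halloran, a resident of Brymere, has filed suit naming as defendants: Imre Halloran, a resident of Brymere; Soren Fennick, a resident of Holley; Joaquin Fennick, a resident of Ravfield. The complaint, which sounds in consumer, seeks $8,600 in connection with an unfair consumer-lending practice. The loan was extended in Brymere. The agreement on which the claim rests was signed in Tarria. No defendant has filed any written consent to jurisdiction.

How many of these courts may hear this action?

The Circuit Court of Tarria:
  (a) No such written consent has been filed. The proviso rescues it, though: the amount in controversy is 8,600 dollars, which meets the $7,000 floor. Met.
  (b) The contract was executed in Tarria. Condition met.
  (c) The claim is a consumer claim, not a tort claim — that alternative is enough. Met.
  (d) The plaintiff resides in Brymere, which is not Tarria, so one alternative holds. Satisfied.
  (e) The claim is a consumer claim. Condition met.
  → Jurisdiction lies.
The Tarria High Bench:
  (a) The contract was executed in Tarria, so one alternative holds. Condition met.
  (b) The claim is a consumer claim, not an employment claim; no defendant resides in Tarria (they reside in Brymere, Holley, Ravfield) — every alternative fails. Not satisfied.
  (c) The operative events occurred in Brymere, which satisfies one of the alternatives. The exception is not triggered, since the claim does not concern real property. Met.
  (d) The amount in controversy is $8,600, which meets the $8,000 floor, so one alternative holds. Met.
  → The court lacks jurisdiction.
Courts with jurisdiction: the Circuit Court of Tarria — 1 in total.

1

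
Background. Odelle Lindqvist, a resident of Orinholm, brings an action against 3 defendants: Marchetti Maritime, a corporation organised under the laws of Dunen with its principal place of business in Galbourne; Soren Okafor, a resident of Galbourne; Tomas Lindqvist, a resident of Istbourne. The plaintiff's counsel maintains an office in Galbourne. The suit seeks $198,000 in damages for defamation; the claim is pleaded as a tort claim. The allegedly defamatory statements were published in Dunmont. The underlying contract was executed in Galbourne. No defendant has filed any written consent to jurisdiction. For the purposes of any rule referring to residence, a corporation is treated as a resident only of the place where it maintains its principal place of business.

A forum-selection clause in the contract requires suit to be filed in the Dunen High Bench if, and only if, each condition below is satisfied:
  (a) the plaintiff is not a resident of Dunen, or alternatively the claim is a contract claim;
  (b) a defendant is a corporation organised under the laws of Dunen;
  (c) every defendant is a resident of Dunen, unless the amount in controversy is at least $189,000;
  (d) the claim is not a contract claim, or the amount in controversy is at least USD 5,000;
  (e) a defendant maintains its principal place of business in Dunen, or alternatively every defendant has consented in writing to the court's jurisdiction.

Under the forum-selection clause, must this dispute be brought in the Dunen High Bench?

No

The Dunen High Bench:
  (a) The plaintiff resides in Orinholm, which is not Dunen, so this disjunct is met. Satisfied.
  (b) Marchetti Maritime is organised under the laws of Dunen. Condition met.
  (c) The defendants reside as follows — Marchetti Maritime in Galbourne, Soren Okafor in Galbourne, Tomas Lindqvist in Istbourne — not all in Dunen. However, the amount in controversy is $198,000, which meets the 189,000 dollars floor, so the 'unless' proviso supplies this condition. Satisfied.
  (d) The claim is a tort claim, not a contract claim, so this disjunct is met. Met.
  (e) The corporate defendant(s) have their principal place of business in Galbourne, not Dunen; no such written consent has been filed — no alternative holds. Condition not met.
  → Forum clause is not triggered.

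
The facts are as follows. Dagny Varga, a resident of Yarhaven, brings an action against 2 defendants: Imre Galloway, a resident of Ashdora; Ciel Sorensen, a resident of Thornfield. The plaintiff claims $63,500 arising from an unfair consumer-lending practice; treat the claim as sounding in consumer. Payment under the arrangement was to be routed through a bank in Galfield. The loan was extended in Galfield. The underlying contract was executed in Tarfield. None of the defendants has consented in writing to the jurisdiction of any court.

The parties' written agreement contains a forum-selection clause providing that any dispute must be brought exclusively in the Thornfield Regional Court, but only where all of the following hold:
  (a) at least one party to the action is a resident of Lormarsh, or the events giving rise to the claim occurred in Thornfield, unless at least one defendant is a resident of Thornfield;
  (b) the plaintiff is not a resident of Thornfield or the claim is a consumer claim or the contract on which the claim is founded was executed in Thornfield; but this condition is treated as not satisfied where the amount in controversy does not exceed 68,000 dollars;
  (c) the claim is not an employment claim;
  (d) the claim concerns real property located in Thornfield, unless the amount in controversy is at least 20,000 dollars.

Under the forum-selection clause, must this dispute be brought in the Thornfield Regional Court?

The Thornfield Regional Court:
  (a) No party resides in Lormarsh; the operative events occurred in Galfield, not Thornfield — no alternative holds. However, Ciel Sorensen resides in Thornfield, so the 'unless' proviso supplies this condition. Satisfied.
  (b) The plaintiff resides in Yarhaven, which is not Thornfield, which satisfies one of the alternatives. However, the amount in controversy is 63,500 dollars, within the USD 68,000 ceiling, which falls within the stated exception and so defeats the condition. Not satisfied.
  (c) The claim is a consumer claim, not an employment claim. Satisfied.
  (d) The claim does not concern real property. But the amount in controversy is USD 63,500, which meets the $20,000 floor, and the 'unless' clause therefore excuses the requirement. Satisfied.
  → The clause does not apply.

No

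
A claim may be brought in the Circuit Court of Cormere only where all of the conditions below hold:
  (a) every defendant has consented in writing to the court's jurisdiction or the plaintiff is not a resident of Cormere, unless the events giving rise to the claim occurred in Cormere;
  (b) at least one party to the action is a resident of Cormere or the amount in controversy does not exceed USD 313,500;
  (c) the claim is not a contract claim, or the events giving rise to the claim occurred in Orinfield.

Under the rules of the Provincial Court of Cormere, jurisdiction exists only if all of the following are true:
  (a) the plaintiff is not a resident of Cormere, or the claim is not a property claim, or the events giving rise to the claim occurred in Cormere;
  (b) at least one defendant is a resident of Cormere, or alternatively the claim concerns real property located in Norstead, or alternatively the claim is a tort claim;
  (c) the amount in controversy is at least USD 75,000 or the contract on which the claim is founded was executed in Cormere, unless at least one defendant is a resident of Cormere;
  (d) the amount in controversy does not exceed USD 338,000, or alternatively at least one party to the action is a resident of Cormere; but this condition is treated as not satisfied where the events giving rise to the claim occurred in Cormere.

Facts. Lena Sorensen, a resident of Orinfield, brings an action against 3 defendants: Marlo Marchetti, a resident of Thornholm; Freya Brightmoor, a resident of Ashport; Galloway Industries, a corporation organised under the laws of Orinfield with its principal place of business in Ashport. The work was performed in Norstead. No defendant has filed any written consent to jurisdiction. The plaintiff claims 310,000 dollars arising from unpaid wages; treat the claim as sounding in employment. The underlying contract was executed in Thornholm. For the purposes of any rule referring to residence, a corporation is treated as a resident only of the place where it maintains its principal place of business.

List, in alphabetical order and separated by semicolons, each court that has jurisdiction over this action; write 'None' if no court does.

The Circuit Court of Cormere:
  (a) The plaintiff resides in Orinfield, which is not Cormere, so this disjunct is met. Condition met.
  (b) The amount in controversy is $310,000, within the $313,500 ceiling, so this disjunct is met. Met.
  (c) The claim is an employment claim, not a contract claim, which satisfies one of the alternatives. Satisfied.
  → Jurisdiction lies.
The Provincial Court of Cormere:
  (a) The plaintiff resides in Orinfield, which is not Cormere — that alternative is enough. Met.
  (b) No defendant resides in Cormere (they reside in Thornholm, Ashport, Ashport); the claim does not concern real property; the claim is an employment claim, not a tort claim — none of the alternatives is met. Condition not met.
  (c) The amount in controversy is USD 310,000, which meets the 75,000 dollars floor, so one alternative holds. Condition met.
  (d) The amount in controversy is USD 310,000, within the 338,000 dollars ceiling, so this disjunct is met. The exception is not triggered, since the operative events occurred in Norstead, not Cormere. Condition met.
  → Not every requirement is met — no jurisdiction.

the Circuit Court of Cormere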